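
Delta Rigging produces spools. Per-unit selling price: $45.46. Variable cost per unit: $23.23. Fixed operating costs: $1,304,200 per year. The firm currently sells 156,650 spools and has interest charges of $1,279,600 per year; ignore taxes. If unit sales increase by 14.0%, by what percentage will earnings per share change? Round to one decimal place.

+54.3%

At 156,650 units, contribution = 156,650 × $22.23 = $3,482,329.50.
EBIT = $3,482,329.50 − $1,304,200 = $2,178,129.50.
Interest = $1,279,600.00, so EBIT − I = $898,529.50.
DCL = total CM / (EBIT − I) = $3,482,329.50 / $898,529.50 = 3.8756.
%ΔEPS = DCL × %ΔSales = 3.8756 × +14.0% = +54.3%.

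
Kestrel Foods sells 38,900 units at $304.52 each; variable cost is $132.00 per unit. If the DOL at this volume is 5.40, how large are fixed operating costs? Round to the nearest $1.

Total contribution margin = 38,900 × $172.52 = $6,711,028.00.
Since DOL = CM ÷ EBIT, EBIT = $6,711,028.00 ÷ 5.40 = $1,242,782.96.
Fixed costs = CM − EBIT = $6,711,028.00 − $1,242,782.96 = $5,468,245.

$5,468,245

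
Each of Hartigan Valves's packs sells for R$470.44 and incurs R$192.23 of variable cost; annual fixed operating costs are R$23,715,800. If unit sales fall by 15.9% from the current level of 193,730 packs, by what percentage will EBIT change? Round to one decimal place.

At 193,730 units, contribution = 193,730 × R$278.21 = R$53,897,623.30.
EBIT = R$53,897,623.30 − R$23,715,800 = R$30,181,823.30.
DOL = contribution ÷ EBIT = R$53,897,623.30 ÷ R$30,181,823.30 = 1.7858.
%ΔEBIT = DOL × %ΔSales = 1.7858 × -15.9% = -28.4%.

-28.4%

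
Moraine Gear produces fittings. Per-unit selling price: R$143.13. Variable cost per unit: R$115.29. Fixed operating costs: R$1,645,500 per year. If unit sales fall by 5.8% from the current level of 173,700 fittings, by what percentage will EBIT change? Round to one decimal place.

-8.8%

Contribution at this volume is 173,700 × R$27.84 = R$4,835,808.00.
Subtracting fixed costs: EBIT = R$4,835,808.00 − R$1,645,500 = R$3,190,308.00.
Degree of operating leverage = R$4,835,808.00 / R$3,190,308.00 = 1.5158.
Operating income changes by 1.5158 × -5.8% = -8.8%.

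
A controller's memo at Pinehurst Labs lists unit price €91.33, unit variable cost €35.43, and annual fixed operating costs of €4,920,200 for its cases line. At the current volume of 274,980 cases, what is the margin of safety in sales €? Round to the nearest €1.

€17,075,250

Contribution margin per unit = €91.33 − €35.43 = €55.90. Break-even units = €4,920,200 ÷ €55.90 = 88,017.89; break-even revenue = 88,017.89 × €91.33 = €8,038,673.81.
Current sales = 274,980 × €91.33 = €25,113,923.40.
Margin of safety = €25,113,923.40 − €8,038,673.81 = €17,075,250.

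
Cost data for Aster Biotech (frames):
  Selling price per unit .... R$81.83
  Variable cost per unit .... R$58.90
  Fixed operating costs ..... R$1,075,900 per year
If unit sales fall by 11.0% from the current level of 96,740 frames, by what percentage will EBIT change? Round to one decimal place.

Total contribution margin = 96,740 × R$22.93 = R$2,218,248.20.
Subtracting fixed costs: EBIT = R$2,218,248.20 − R$1,075,900 = R$1,142,348.20.
Degree of operating leverage = R$2,218,248.20 / R$1,142,348.20 = 1.9418.
So EBIT moves 1.9418 × (-11.0%) = -21.4%.

-21.4%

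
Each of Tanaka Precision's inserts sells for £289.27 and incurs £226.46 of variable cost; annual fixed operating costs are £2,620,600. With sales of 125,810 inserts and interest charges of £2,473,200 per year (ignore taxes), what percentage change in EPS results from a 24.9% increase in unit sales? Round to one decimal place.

Contribution at this volume is 125,810 × £62.81 = £7,902,126.10.
Operating income = contribution − fixed costs = £7,902,126.10 − £2,620,600 = £5,281,526.10.
Interest = £2,473,200.00, so EBIT − I = £2,808,326.10.
DCL = total CM / (EBIT − I) = £7,902,126.10 / £2,808,326.10 = 2.8138.
%ΔEPS = DCL × %ΔSales = 2.8138 × +24.9% = +70.1%.

+70.1%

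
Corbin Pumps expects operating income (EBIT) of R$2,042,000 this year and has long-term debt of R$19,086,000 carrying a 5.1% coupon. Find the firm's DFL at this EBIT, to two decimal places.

Annual interest charges come to R$973,386.00.
DFL = EBIT ÷ (EBIT − I) = R$2,042,000 ÷ (R$2,042,000 − R$973,386.00) = R$2,042,000 ÷ R$1,068,614.00 = 1.9109.

1.91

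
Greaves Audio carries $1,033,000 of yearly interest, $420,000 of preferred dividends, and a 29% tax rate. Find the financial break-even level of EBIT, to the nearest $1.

Preferred dividends are paid after tax, so their pre-tax equivalent is $420,000 ÷ (1 − 0.29) = $591,549.30.
Financial break-even EBIT = interest + D_p ÷ (1 − t) = $1,033,000 + $591,549.30 = $1,624,549.30.

$1,624,549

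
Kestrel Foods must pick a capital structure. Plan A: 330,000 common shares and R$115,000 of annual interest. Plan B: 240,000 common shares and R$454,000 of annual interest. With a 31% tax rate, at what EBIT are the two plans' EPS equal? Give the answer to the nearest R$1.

R$1,358,000

At indifference, (EBIT − 115,000)(1 − t)/330,000 = (EBIT − 454,000)(1 − t)/240,000.
Cancelling (1 − t) and cross-multiplying: 240,000·(EBIT − 115,000) = 330,000·(EBIT − 454,000).
Solving, EBIT = (454,000·330,000 − 115,000·240,000) / (330,000 − 240,000) = 122,220,000,000 / 90,000 = 1,358,000.00.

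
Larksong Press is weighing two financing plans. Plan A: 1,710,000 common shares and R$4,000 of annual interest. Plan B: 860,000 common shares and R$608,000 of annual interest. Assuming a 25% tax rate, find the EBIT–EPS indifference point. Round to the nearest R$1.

At indifference, (EBIT − 4,000)(1 − t)/1,710,000 = (EBIT − 608,000)(1 − t)/860,000.
The (1 − t) factor cancels: (EBIT − 4,000) × 860,000 = (EBIT − 608,000) × 1,710,000.
EBIT × (1,710,000 − 860,000) = 608,000 × 1,710,000 − 4,000 × 860,000 = 1,036,240,000,000, so EBIT = 1,036,240,000,000 ÷ 850,000 = 1,219,105.88.

R$1,219,106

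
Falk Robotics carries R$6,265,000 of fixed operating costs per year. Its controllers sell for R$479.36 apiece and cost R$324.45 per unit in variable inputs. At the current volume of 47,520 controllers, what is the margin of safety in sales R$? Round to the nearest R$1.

Contribution margin per unit = R$479.36 − R$324.45 = R$154.91. Break-even units = R$6,265,000 ÷ R$154.91 = 40,442.84; break-even revenue = 40,442.84 × R$479.36 = R$19,386,678.72.
Actual sales revenue = 47,520 × R$479.36 = R$22,779,187.20.
Margin of safety = R$22,779,187.20 − R$19,386,678.72 = R$3,392,508.

R$3,392,508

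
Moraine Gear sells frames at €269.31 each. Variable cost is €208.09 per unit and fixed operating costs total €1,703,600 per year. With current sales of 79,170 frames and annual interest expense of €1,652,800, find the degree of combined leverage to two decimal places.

3.25

Contribution at this volume is 79,170 × €61.22 = €4,846,787.40.
EBIT = €4,846,787.40 − €1,703,600 = €3,143,187.40. Interest = €1,652,800.00, so EBIT − I = €1,490,387.40.
Degree of total leverage = total CM / (EBIT − interest) = €4,846,787.40 / €1,490,387.40 = 3.2520.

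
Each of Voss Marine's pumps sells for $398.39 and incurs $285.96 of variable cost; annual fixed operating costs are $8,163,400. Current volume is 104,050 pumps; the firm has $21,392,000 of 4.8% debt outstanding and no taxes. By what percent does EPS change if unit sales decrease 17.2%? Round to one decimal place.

-80.2%

At 104,050 units, contribution = 104,050 × $112.43 = $11,698,341.50.
Operating income = contribution − fixed costs = $11,698,341.50 − $8,163,400 = $3,534,941.50.
After interest of $1,026,816.00, pre-tax earnings = $2,508,125.50.
Degree of combined leverage = contribution ÷ (EBIT − I) = $11,698,341.50 ÷ $2,508,125.50 = 4.6642.
EPS therefore changes by 4.6642 × (-17.2%) = -80.2%.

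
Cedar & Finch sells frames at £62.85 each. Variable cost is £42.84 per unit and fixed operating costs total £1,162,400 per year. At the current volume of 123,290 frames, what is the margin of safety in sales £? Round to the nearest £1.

£4,097,760

Each unit contributes £62.85 − £42.84 = £20.01. Break-even units = £1,162,400 ÷ £20.01 = 58,090.95; break-even revenue = 58,090.95 × £62.85 = £3,651,016.49.
Current sales = 123,290 × £62.85 = £7,748,776.50.
Margin of safety = £7,748,776.50 − £3,651,016.49 = £4,097,760.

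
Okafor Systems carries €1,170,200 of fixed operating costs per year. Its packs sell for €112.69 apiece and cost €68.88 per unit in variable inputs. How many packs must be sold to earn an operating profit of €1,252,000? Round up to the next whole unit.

Each unit contributes €112.69 − €68.88 = €43.81.
Required volume = (fixed costs + target profit) ÷ CM = (€1,170,200 + €1,252,000) ÷ €43.81 = 55,288.75, so 55,289 packs.

55,289 packs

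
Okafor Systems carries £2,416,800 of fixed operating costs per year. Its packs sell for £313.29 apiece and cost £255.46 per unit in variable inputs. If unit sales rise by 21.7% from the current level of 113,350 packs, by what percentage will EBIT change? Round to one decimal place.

Contribution at this volume is 113,350 × £57.83 = £6,555,030.50.
Operating income = contribution − fixed costs = £6,555,030.50 − £2,416,800 = £4,138,230.50.
Degree of operating leverage = £6,555,030.50 / £4,138,230.50 = 1.5840.
Operating income changes by 1.5840 × +21.7% = +34.4%.

+34.4%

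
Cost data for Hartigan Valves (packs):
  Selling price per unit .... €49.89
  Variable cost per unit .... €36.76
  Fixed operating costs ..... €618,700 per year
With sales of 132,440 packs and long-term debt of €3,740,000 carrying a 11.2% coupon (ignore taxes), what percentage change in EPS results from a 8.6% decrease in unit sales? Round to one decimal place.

At 132,440 units, contribution = 132,440 × €13.13 = €1,738,937.20.
Operating income = contribution − fixed costs = €1,738,937.20 − €618,700 = €1,120,237.20.
After interest of €418,880.00, pre-tax earnings = €701,357.20.
Degree of combined leverage = contribution ÷ (EBIT − I) = €1,738,937.20 ÷ €701,357.20 = 2.4794.
%ΔEPS = DCL × %ΔSales = 2.4794 × -8.6% = -21.3%.

-21.3%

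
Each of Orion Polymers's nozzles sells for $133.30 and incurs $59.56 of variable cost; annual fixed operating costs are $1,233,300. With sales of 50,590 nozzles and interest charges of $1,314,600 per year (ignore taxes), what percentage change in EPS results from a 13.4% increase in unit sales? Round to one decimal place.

+42.3%

Contribution at this volume is 50,590 × $73.74 = $3,730,506.60.
Operating income = contribution − fixed costs = $3,730,506.60 − $1,233,300 = $2,497,206.60.
Interest = $1,314,600.00, so EBIT − I = $1,182,606.60.
Degree of combined leverage = contribution ÷ (EBIT − I) = $3,730,506.60 ÷ $1,182,606.60 = 3.1545.
%ΔEPS = DCL × %ΔSales = 3.1545 × +13.4% = +42.3%.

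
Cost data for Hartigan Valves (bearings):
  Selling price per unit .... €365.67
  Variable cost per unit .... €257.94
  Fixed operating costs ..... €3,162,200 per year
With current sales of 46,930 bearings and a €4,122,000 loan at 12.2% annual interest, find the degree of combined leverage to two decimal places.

At 46,930 units, contribution = 46,930 × €107.73 = €5,055,768.90.
Operating income = contribution − fixed costs = €5,055,768.90 − €3,162,200 = €1,893,568.90. Interest = €502,884.00, so EBIT − I = €1,390,684.90.
DCL = contribution ÷ (EBIT − I) = €5,055,768.90 ÷ €1,390,684.90 = 3.6355.

3.64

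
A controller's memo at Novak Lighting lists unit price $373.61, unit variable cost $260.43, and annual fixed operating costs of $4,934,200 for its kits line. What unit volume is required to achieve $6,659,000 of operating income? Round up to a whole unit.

102,432 kits

Each unit contributes $373.61 − $260.43 = $113.18.
Required volume = (fixed costs + target profit) ÷ CM = ($4,934,200 + $6,659,000) ÷ $113.18 = 102,431.53, so 102,432 kits.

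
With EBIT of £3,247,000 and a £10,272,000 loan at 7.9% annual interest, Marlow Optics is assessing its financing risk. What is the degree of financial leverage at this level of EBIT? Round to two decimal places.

Interest = £811,488.00.
Degree of financial leverage = EBIT / (EBIT − interest) = £3,247,000 / £2,435,512.00 = 1.3332.

1.33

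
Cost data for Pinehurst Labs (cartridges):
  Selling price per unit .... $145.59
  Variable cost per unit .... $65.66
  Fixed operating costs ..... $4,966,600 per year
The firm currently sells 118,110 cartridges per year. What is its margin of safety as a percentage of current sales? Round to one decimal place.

Unit CM = price − variable cost = $145.59 − $65.66 = $79.93. Break-even units = $4,966,600 ÷ $79.93 = 62,136.87; break-even revenue = 62,136.87 × $145.59 = $9,046,506.87.
Current sales = 118,110 × $145.59 = $17,195,634.90.
Margin of safety = ($17,195,634.90 − $9,046,506.87) ÷ $17,195,634.90 = 47.4%.

47.4%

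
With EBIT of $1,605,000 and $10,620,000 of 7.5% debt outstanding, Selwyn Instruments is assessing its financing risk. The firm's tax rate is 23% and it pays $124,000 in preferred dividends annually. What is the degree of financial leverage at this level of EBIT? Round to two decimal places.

2.48

Interest = $796,500.00.
Preferred dividends grossed up pre-tax: $124,000 / (1 − 0.23) = $161,038.96.
DFL = EBIT ÷ [EBIT − I − D_p/(1−t)] = $1,605,000 ÷ [$1,605,000 − $796,500.00 − $161,038.96] = $1,605,000 ÷ $647,461.04 = 2.4789.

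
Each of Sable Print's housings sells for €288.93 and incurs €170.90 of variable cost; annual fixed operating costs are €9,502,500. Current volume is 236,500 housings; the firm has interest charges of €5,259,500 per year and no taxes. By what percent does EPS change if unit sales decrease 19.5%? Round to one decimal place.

Total contribution margin = 236,500 × €118.03 = €27,914,095.00.
Subtracting fixed costs: EBIT = €27,914,095.00 − €9,502,500 = €18,411,595.00.
Interest = €5,259,500.00, so EBIT − I = €13,152,095.00.
Degree of combined leverage = contribution ÷ (EBIT − I) = €27,914,095.00 ÷ €13,152,095.00 = 2.1224.
EPS therefore changes by 2.1224 × (-19.5%) = -41.4%.

-41.4%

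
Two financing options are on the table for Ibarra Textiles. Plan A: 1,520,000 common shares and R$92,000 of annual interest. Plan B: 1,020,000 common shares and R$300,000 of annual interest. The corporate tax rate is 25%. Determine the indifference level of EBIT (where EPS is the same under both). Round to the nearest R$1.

R$724,320

Set EPS_A = EPS_B: (EBIT − R$92,000)(1 − 0.25) ÷ 1,520,000 = (EBIT − R$300,000)(1 − 0.25) ÷ 1,020,000.
Cancelling (1 − t) and cross-multiplying: 1,020,000·(EBIT − 92,000) = 1,520,000·(EBIT − 300,000).
EBIT × (1,520,000 − 1,020,000) = 300,000 × 1,520,000 − 92,000 × 1,020,000 = 362,160,000,000, so EBIT = 362,160,000,000 ÷ 500,000 = 724,320.00.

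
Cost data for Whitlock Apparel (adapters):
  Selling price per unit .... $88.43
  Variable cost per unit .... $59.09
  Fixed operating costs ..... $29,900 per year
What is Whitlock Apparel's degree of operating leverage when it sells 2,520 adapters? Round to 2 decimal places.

Total contribution margin = 2,520 × $29.34 = $73,936.80.
Operating income = contribution − fixed costs = $73,936.80 − $29,900 = $44,036.80.
Degree of operating leverage = $73,936.80 / $44,036.80 = 1.6790.

1.68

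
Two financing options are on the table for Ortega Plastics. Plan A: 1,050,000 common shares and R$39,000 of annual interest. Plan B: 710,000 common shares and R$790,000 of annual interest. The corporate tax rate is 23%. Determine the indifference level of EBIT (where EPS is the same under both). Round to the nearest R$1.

Set EPS_A = EPS_B: (EBIT − R$39,000)(1 − 0.23) ÷ 1,050,000 = (EBIT − R$790,000)(1 − 0.23) ÷ 710,000.
Cancelling (1 − t) and cross-multiplying: 710,000·(EBIT − 39,000) = 1,050,000·(EBIT − 790,000).
EBIT × (1,050,000 − 710,000) = 790,000 × 1,050,000 − 39,000 × 710,000 = 801,810,000,000, so EBIT = 801,810,000,000 ÷ 340,000 = 2,358,264.71.

R$2,358,265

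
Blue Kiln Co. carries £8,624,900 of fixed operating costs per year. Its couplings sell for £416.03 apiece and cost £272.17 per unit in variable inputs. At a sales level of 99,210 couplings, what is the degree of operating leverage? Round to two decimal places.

Contribution at this volume is 99,210 × £143.86 = £14,272,350.60.
Operating income = contribution − fixed costs = £14,272,350.60 − £8,624,900 = £5,647,450.60.
Degree of operating leverage = £14,272,350.60 / £5,647,450.60 = 2.5272.

2.53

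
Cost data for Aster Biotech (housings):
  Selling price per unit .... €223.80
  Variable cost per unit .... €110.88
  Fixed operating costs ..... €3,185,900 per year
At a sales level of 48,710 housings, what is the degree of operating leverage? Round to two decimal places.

Contribution at this volume is 48,710 × €112.92 = €5,500,333.20.
EBIT = €5,500,333.20 − €3,185,900 = €2,314,433.20.
Degree of operating leverage = €5,500,333.20 / €2,314,433.20 = 2.3765.

2.38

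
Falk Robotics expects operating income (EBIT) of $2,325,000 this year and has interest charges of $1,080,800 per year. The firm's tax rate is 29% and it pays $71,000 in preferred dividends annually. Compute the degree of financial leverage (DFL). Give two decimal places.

Annual interest charges come to $1,080,800.00.
Preferred dividends grossed up pre-tax: $71,000 / (1 − 0.29) = $100,000.00.
DFL = EBIT ÷ [EBIT − I − D_p/(1−t)] = $2,325,000 ÷ [$2,325,000 − $1,080,800.00 − $100,000.00] = $2,325,000 ÷ $1,144,200.00 = 2.0320.

2.03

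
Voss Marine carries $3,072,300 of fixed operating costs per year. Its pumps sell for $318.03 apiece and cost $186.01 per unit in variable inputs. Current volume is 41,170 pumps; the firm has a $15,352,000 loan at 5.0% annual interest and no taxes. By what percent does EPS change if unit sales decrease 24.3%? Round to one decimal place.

Total contribution margin = 41,170 × $132.02 = $5,435,263.40.
Operating income = contribution − fixed costs = $5,435,263.40 − $3,072,300 = $2,362,963.40.
After interest of $767,600.00, pre-tax earnings = $1,595,363.40.
Degree of combined leverage = contribution ÷ (EBIT − I) = $5,435,263.40 ÷ $1,595,363.40 = 3.4069.
EPS therefore changes by 3.4069 × (-24.3%) = -82.8%.

-82.8%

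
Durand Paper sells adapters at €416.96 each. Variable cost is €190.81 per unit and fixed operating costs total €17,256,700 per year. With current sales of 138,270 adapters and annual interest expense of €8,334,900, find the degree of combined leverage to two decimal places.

At 138,270 units, contribution = 138,270 × €226.15 = €31,269,760.50.
EBIT = €31,269,760.50 − €17,256,700 = €14,013,060.50. Interest = €8,334,900.00, so EBIT − I = €5,678,160.50.
Degree of total leverage = total CM / (EBIT − interest) = €31,269,760.50 / €5,678,160.50 = 5.5070.

5.51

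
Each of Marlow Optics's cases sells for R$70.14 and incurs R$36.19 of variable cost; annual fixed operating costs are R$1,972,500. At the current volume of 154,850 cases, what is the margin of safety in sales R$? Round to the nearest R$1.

Unit CM = price − variable cost = R$70.14 − R$36.19 = R$33.95. Break-even units = R$1,972,500 ÷ R$33.95 = 58,100.15; break-even revenue = 58,100.15 × R$70.14 = R$4,075,144.33.
Actual sales revenue = 154,850 × R$70.14 = R$10,861,179.00.
Margin of safety = R$10,861,179.00 − R$4,075,144.33 = R$6,786,035.

R$6,786,035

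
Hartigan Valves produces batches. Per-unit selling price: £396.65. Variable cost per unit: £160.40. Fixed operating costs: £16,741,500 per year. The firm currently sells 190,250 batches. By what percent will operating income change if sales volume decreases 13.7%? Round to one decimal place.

-21.8%

Contribution at this volume is 190,250 × £236.25 = £44,946,562.50.
Subtracting fixed costs: EBIT = £44,946,562.50 − £16,741,500 = £28,205,062.50.
DOL = contribution ÷ EBIT = £44,946,562.50 ÷ £28,205,062.50 = 1.5936.
%ΔEBIT = DOL × %ΔSales = 1.5936 × -13.7% = -21.8%.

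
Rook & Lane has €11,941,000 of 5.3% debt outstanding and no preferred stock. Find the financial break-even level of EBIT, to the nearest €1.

€632,873

Annual interest = 5.3% × €11,941,000 = €632,873.00.
Without preferred stock the financial break-even is simply EBIT = interest = €632,873.00.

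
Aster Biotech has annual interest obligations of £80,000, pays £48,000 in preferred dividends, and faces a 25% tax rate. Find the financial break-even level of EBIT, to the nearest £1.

£144,000

Preferred dividends are paid after tax, so their pre-tax equivalent is £48,000 ÷ (1 − 0.25) = £64,000.00.
Financial break-even EBIT = interest + D_p ÷ (1 − t) = £80,000 + £64,000.00 = £144,000.00.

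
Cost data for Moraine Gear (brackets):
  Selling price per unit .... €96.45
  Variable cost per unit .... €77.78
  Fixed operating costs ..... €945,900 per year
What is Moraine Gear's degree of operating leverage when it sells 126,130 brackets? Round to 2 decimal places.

1.67

Contribution at this volume is 126,130 × €18.67 = €2,354,847.10.
EBIT = €2,354,847.10 − €945,900 = €1,408,947.10.
Degree of operating leverage = €2,354,847.10 / €1,408,947.10 = 1.6714.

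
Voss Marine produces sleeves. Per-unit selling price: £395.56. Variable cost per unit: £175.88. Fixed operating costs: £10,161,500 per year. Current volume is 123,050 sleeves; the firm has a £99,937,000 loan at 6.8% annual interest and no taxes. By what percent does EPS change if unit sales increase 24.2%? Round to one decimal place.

Contribution at this volume is 123,050 × £219.68 = £27,031,624.00.
EBIT = £27,031,624.00 − £10,161,500 = £16,870,124.00.
After interest of £6,795,716.00, pre-tax earnings = £10,074,408.00.
DCL = total CM / (EBIT − I) = £27,031,624.00 / £10,074,408.00 = 2.6832.
EPS therefore changes by 2.6832 × (+24.2%) = +64.9%.

+64.9%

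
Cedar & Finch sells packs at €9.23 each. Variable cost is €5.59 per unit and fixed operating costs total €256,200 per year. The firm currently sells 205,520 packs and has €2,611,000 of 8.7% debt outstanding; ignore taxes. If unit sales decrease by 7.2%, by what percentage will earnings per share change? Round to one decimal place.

-20.3%

At 205,520 units, contribution = 205,520 × €3.64 = €748,092.80.
Subtracting fixed costs: EBIT = €748,092.80 − €256,200 = €491,892.80.
Interest = €227,157.00, so EBIT − I = €264,735.80.
DCL = total CM / (EBIT − I) = €748,092.80 / €264,735.80 = 2.8258.
EPS therefore changes by 2.8258 × (-7.2%) = -20.3%.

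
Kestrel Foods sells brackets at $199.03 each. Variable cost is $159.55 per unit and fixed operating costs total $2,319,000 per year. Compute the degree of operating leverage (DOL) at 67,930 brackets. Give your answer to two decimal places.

7.39

Total contribution margin = 67,930 × $39.48 = $2,681,876.40.
Subtracting fixed costs: EBIT = $2,681,876.40 − $2,319,000 = $362,876.40.
So DOL = total CM / EBIT = $2,681,876.40 / $362,876.40 = 7.3906.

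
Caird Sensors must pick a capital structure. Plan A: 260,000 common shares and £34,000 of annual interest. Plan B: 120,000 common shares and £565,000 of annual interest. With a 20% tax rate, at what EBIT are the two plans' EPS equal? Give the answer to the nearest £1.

At indifference, (EBIT − 34,000)(1 − t)/260,000 = (EBIT − 565,000)(1 − t)/120,000.
The (1 − t) factor cancels: (EBIT − 34,000) × 120,000 = (EBIT − 565,000) × 260,000.
Solving, EBIT = (565,000·260,000 − 34,000·120,000) / (260,000 − 120,000) = 142,820,000,000 / 140,000 = 1,020,142.86.

£1,020,143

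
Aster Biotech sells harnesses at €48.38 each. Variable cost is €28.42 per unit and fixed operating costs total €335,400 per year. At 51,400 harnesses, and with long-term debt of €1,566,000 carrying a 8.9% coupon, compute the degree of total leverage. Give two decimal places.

1.86

Total contribution margin = 51,400 × €19.96 = €1,025,944.00.
EBIT = €1,025,944.00 − €335,400 = €690,544.00. Interest = €139,374.00.
DOL = €1,025,944.00 ÷ €690,544.00 = 1.4857; DFL = €690,544.00 ÷ €551,170.00 = 1.2529.
DCL = DOL × DFL = 1.4857 × 1.2529 = 1.8614.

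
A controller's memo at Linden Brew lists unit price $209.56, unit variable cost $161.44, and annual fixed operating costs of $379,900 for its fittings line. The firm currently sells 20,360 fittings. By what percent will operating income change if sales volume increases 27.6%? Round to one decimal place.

At 20,360 units, contribution = 20,360 × $48.12 = $979,723.20.
Subtracting fixed costs: EBIT = $979,723.20 − $379,900 = $599,823.20.
DOL = contribution ÷ EBIT = $979,723.20 ÷ $599,823.20 = 1.6334.
So EBIT moves 1.6334 × (+27.6%) = +45.1%.

+45.1%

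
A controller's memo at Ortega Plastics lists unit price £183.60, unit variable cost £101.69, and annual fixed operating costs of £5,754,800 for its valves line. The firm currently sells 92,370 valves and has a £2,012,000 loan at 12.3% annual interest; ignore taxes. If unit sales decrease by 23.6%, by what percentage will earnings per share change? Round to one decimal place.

Contribution at this volume is 92,370 × £81.91 = £7,566,026.70.
EBIT = £7,566,026.70 − £5,754,800 = £1,811,226.70.
After interest of £247,476.00, pre-tax earnings = £1,563,750.70.
Degree of combined leverage = contribution ÷ (EBIT − I) = £7,566,026.70 ÷ £1,563,750.70 = 4.8384.
EPS therefore changes by 4.8384 × (-23.6%) = -114.2%.

-114.2%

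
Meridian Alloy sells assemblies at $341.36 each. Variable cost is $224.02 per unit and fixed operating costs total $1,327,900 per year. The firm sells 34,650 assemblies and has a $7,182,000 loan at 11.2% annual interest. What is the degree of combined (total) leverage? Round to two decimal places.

2.10

Total contribution margin = 34,650 × $117.34 = $4,065,831.00.
Operating income = contribution − fixed costs = $4,065,831.00 − $1,327,900 = $2,737,931.00. Interest = $804,384.00, so EBIT − I = $1,933,547.00.
DCL = contribution ÷ (EBIT − I) = $4,065,831.00 ÷ $1,933,547.00 = 2.1028.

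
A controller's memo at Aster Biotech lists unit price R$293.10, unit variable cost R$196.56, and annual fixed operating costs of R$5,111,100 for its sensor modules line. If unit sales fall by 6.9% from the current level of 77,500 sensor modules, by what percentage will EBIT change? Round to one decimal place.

-21.8%

Total contribution margin = 77,500 × R$96.54 = R$7,481,850.00.
EBIT = R$7,481,850.00 − R$5,111,100 = R$2,370,750.00.
DOL = contribution ÷ EBIT = R$7,481,850.00 ÷ R$2,370,750.00 = 3.1559.
%ΔEBIT = DOL × %ΔSales = 3.1559 × -6.9% = -21.8%.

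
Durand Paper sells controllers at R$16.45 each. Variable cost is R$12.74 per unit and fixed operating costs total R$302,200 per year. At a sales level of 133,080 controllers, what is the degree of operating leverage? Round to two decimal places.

2.58

At 133,080 units, contribution = 133,080 × R$3.71 = R$493,726.80.
Operating income = contribution − fixed costs = R$493,726.80 − R$302,200 = R$191,526.80.
DOL = contribution ÷ EBIT = R$493,726.80 ÷ R$191,526.80 = 2.5778.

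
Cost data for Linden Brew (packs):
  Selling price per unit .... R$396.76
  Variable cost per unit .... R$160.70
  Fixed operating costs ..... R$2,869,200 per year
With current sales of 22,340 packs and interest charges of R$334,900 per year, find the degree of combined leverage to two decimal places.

At 22,340 units, contribution = 22,340 × R$236.06 = R$5,273,580.40.
Subtracting fixed costs: EBIT = R$5,273,580.40 − R$2,869,200 = R$2,404,380.40. Interest = R$334,900.00.
DOL = R$5,273,580.40 ÷ R$2,404,380.40 = 2.1933; DFL = R$2,404,380.40 ÷ R$2,069,480.40 = 1.1618.
Combined leverage = 2.1933 × 1.1618 = 2.5482.

2.55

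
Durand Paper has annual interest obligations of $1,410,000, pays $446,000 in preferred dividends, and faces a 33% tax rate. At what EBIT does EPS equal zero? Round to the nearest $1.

$2,075,672

Grossing the preferred dividend up to pre-tax terms: $446,000 / (1 − 0.33) = $665,671.64.
EPS = 0 when EBIT covers interest plus the pre-tax preferred burden: $1,410,000 + $665,671.64 = $2,075,671.64.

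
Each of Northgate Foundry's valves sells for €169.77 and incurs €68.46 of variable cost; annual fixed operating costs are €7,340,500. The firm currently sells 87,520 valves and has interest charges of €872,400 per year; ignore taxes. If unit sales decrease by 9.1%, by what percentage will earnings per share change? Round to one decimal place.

-123.4%

Contribution at this volume is 87,520 × €101.31 = €8,866,651.20.
EBIT = €8,866,651.20 − €7,340,500 = €1,526,151.20.
Interest = €872,400.00, so EBIT − I = €653,751.20.
DCL = total CM / (EBIT − I) = €8,866,651.20 / €653,751.20 = 13.5627.
%ΔEPS = DCL × %ΔSales = 13.5627 × -9.1% = -123.4%.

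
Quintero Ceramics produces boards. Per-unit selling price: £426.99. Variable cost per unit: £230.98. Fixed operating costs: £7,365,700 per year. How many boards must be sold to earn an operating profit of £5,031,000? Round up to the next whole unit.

Unit CM = price − variable cost = £426.99 − £230.98 = £196.01.
Units = (FC + target) / CM = (£7,365,700 + £5,031,000) / £196.01 = 63,245.24, so 63,246 boards.

63,246 boards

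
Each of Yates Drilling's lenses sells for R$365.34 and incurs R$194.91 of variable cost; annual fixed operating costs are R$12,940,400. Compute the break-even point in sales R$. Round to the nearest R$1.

R$27,739,516

Contribution margin per unit = R$365.34 − R$194.91 = R$170.43, a CM ratio of R$170.43 ÷ R$365.34 = 0.4665.
Break-even sales = FC ÷ CM ratio = R$12,940,400 × R$365.34 / R$170.43 = R$27,739,516.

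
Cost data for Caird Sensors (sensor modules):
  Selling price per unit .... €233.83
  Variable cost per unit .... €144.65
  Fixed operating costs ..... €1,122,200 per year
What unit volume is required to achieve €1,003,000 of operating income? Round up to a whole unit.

23,831 sensor modules

Each unit contributes €233.83 − €144.65 = €89.18.
Need Q such that Q × €89.18 − €1,122,200 = €1,003,000, i.e. Q = €2,125,200 / €89.18 = 23,830.46 → 23,831.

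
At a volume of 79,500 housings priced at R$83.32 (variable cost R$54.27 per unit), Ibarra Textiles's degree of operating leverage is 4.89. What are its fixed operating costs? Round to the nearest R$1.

Total contribution margin = 79,500 × R$29.05 = R$2,309,475.00.
Since DOL = CM ÷ EBIT, EBIT = R$2,309,475.00 ÷ 4.89 = R$472,285.28.
Fixed costs = CM − EBIT = R$2,309,475.00 − R$472,285.28 = R$1,837,190.

R$1,837,190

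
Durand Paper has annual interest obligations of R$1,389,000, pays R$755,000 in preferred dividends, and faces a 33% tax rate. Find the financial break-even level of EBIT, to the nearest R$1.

Grossing the preferred dividend up to pre-tax terms: R$755,000 / (1 − 0.33) = R$1,126,865.67.
Financial break-even EBIT = interest + D_p ÷ (1 − t) = R$1,389,000 + R$1,126,865.67 = R$2,515,865.67.

R$2,515,866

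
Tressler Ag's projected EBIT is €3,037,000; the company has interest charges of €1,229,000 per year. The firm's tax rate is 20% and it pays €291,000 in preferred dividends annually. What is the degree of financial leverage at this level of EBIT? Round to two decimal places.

Interest = €1,229,000.00.
Pre-tax preferred-dividend burden = €291,000 ÷ (1 − 0.20) = €363,750.00.
DFL = EBIT ÷ [EBIT − I − D_p/(1−t)] = €3,037,000 ÷ [€3,037,000 − €1,229,000.00 − €363,750.00] = €3,037,000 ÷ €1,444,250.00 = 2.1028.

2.10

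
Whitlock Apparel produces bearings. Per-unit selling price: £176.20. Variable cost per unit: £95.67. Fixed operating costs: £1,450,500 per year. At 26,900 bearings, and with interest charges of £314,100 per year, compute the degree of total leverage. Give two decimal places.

Total contribution margin = 26,900 × £80.53 = £2,166,257.00.
Subtracting fixed costs: EBIT = £2,166,257.00 − £1,450,500 = £715,757.00. Interest = £314,100.00, so EBIT − I = £401,657.00.
DCL = contribution ÷ (EBIT − I) = £2,166,257.00 ÷ £401,657.00 = 5.3933.

5.39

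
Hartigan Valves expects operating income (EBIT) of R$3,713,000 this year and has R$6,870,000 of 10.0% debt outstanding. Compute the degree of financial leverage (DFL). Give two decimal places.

Interest = R$687,000.00.
DFL = EBIT ÷ (EBIT − I) = R$3,713,000 ÷ (R$3,713,000 − R$687,000.00) = R$3,713,000 ÷ R$3,026,000.00 = 1.2270.

1.23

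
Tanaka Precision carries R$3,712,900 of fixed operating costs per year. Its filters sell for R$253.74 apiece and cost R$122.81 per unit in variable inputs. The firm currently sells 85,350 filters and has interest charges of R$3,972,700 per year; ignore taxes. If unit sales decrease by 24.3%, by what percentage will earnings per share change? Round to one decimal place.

-77.8%

At 85,350 units, contribution = 85,350 × R$130.93 = R$11,174,875.50.
EBIT = R$11,174,875.50 − R$3,712,900 = R$7,461,975.50.
Interest = R$3,972,700.00, so EBIT − I = R$3,489,275.50.
DCL = total CM / (EBIT − I) = R$11,174,875.50 / R$3,489,275.50 = 3.2026.
%ΔEPS = DCL × %ΔSales = 3.2026 × -24.3% = -77.8%.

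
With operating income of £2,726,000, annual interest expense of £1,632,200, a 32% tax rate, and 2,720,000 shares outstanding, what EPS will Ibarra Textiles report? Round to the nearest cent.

Interest = £1,632,200.00, so EBT = £2,726,000 − £1,632,200.00 = £1,093,800.00.
Net income = £1,093,800.00 × (1 − 0.32) = £743,784.00.
EPS = £743,784.00 ÷ 2,720,000 = £0.27.

£0.27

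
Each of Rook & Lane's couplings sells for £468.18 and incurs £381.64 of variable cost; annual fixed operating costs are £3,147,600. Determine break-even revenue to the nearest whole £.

Contribution margin per unit = £468.18 − £381.64 = £86.54, a CM ratio of £86.54 ÷ £468.18 = 0.1848.
Break-even sales = FC ÷ CM ratio = £3,147,600 × £468.18 / £86.54 = £17,028,465.

£17,028,465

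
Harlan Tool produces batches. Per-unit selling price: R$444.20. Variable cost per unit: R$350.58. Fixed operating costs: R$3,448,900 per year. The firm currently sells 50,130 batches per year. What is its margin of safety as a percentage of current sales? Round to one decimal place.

Each unit contributes R$444.20 − R$350.58 = R$93.62. Break-even units = R$3,448,900 ÷ R$93.62 = 36,839.35; break-even revenue = 36,839.35 × R$444.20 = R$16,364,039.52.
Current sales = 50,130 × R$444.20 = R$22,267,746.00.
Margin of safety = (R$22,267,746.00 − R$16,364,039.52) ÷ R$22,267,746.00 = 26.5%.

26.5%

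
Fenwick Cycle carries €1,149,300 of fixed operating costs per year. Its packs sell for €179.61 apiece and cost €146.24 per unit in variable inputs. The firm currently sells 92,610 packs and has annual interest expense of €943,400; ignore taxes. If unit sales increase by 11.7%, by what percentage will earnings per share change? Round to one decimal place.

+36.2%

At 92,610 units, contribution = 92,610 × €33.37 = €3,090,395.70.
Operating income = contribution − fixed costs = €3,090,395.70 − €1,149,300 = €1,941,095.70.
After interest of €943,400.00, pre-tax earnings = €997,695.70.
DCL = total CM / (EBIT − I) = €3,090,395.70 / €997,695.70 = 3.0975.
%ΔEPS = DCL × %ΔSales = 3.0975 × +11.7% = +36.2%.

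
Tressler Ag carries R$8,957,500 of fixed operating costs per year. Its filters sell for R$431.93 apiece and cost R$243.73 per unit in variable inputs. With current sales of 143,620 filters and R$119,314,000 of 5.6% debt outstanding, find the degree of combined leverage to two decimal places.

At 143,620 units, contribution = 143,620 × R$188.20 = R$27,029,284.00.
Subtracting fixed costs: EBIT = R$27,029,284.00 − R$8,957,500 = R$18,071,784.00. Interest = R$6,681,584.00, so EBIT − I = R$11,390,200.00.
Degree of total leverage = total CM / (EBIT − interest) = R$27,029,284.00 / R$11,390,200.00 = 2.3730.

2.37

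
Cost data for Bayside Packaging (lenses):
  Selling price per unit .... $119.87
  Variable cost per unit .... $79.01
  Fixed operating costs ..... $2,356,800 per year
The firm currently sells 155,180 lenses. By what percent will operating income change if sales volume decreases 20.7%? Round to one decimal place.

Total contribution margin = 155,180 × $40.86 = $6,340,654.80.
Operating income = contribution − fixed costs = $6,340,654.80 − $2,356,800 = $3,983,854.80.
DOL = contribution ÷ EBIT = $6,340,654.80 ÷ $3,983,854.80 = 1.5916.
So EBIT moves 1.5916 × (-20.7%) = -32.9%.

-32.9%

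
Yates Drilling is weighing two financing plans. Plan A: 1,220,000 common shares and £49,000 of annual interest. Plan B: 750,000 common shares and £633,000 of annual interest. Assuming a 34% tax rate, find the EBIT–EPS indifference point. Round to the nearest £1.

£1,564,915

At indifference, (EBIT − 49,000)(1 − t)/1,220,000 = (EBIT − 633,000)(1 − t)/750,000.
The (1 − t) factor cancels: (EBIT − 49,000) × 750,000 = (EBIT − 633,000) × 1,220,000.
EBIT × (1,220,000 − 750,000) = 633,000 × 1,220,000 − 49,000 × 750,000 = 735,510,000,000, so EBIT = 735,510,000,000 ÷ 470,000 = 1,564,914.89.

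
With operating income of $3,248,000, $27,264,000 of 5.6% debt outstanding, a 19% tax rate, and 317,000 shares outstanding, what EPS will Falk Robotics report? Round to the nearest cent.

$4.40

Pre-tax income = $3,248,000 − $1,526,784.00 = $1,721,216.00.
After tax at 19%: net income = $1,721,216.00 × 0.81 = $1,394,184.96.
EPS = $1,394,184.96 ÷ 317,000 = $4.40.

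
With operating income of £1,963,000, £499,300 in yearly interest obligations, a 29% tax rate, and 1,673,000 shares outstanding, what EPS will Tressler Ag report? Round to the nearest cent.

£0.62

Interest = £499,300.00, so EBT = £1,963,000 − £499,300.00 = £1,463,700.00.
After tax at 29%: net income = £1,463,700.00 × 0.71 = £1,039,227.00.
Per share: £1,039,227.00 / 1,673,000 shares = £0.62.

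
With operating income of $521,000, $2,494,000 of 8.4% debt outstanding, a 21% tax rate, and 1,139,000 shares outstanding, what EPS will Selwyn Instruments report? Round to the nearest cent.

Pre-tax income = $521,000 − $209,496.00 = $311,504.00.
After tax at 21%: net income = $311,504.00 × 0.79 = $246,088.16.
EPS = $246,088.16 ÷ 1,139,000 = $0.22.

$0.22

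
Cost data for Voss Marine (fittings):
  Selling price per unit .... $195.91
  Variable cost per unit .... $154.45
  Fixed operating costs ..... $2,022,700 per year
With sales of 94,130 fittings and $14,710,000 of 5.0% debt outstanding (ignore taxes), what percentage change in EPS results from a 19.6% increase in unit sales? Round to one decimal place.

+66.8%

Total contribution margin = 94,130 × $41.46 = $3,902,629.80.
Subtracting fixed costs: EBIT = $3,902,629.80 − $2,022,700 = $1,879,929.80.
After interest of $735,500.00, pre-tax earnings = $1,144,429.80.
DCL = total CM / (EBIT − I) = $3,902,629.80 / $1,144,429.80 = 3.4101.
EPS therefore changes by 3.4101 × (+19.6%) = +66.8%.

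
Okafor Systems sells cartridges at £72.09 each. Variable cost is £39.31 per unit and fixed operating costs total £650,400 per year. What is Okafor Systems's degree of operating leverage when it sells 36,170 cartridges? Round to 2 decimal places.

2.22

At 36,170 units, contribution = 36,170 × £32.78 = £1,185,652.60.
Subtracting fixed costs: EBIT = £1,185,652.60 − £650,400 = £535,252.60.
So DOL = total CM / EBIT = £1,185,652.60 / £535,252.60 = 2.2151.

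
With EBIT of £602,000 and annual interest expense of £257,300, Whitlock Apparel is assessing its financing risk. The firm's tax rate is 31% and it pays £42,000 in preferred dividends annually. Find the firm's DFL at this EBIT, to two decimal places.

Annual interest charges come to £257,300.00.
Pre-tax preferred-dividend burden = £42,000 ÷ (1 − 0.31) = £60,869.57.
DFL = EBIT ÷ [EBIT − I − D_p/(1−t)] = £602,000 ÷ [£602,000 − £257,300.00 − £60,869.57] = £602,000 ÷ £283,830.43 = 2.1210.

2.12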